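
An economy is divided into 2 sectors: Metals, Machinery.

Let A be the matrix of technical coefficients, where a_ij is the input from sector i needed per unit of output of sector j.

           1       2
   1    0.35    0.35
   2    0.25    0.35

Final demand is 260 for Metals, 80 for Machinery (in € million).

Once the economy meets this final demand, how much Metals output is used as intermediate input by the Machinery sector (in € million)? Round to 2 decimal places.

I − A =
  [   0.65    -0.35]
  [  -0.25     0.65]
det(I−A) = (0.65)(0.65) − (-0.35)(-0.25) = 0.3350
adj(I−A) = [[0.65, 0.35], [0.25, 0.65]]
(I − A)⁻¹ = adj(I−A) / det(I−A) ≈
  [   1.9403     1.0448]
  [   0.7463     1.9403]
First solve x = (I − A)⁻¹ d = adj(I−A)·d / det(I−A); in particular x_2 = (0.25·260 + 0.65·80) / 0.3350 = 117.00 / 0.3350 ≈ 349.2537.
Intermediate flow from 1 to 2: z_12 = a_12 · x_2 = 0.35 × 117.00 / 0.3350 = 40.95 / 0.3350 ≈ 122.24.

z_12 = 122.24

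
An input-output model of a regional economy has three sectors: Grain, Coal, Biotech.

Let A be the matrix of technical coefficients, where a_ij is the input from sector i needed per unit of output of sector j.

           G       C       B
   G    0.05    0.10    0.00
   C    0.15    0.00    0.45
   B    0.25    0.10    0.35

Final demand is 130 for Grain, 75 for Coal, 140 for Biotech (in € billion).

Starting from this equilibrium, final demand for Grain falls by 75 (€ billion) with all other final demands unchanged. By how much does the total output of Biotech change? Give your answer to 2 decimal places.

I − A =
  [   0.95    -0.10     0.00]
  [  -0.15     1.00    -0.45]
  [  -0.25    -0.10     0.65]
Cofactors of I−A, C_ij = (−1)^(i+j)·(minor ij) (rows/columns in the sector order above):
  C_11 = (1.00)(0.65) − (-0.45)(-0.10) = 0.6050
  C_12 = −[(-0.15)(0.65) − (-0.45)(-0.25)] = 0.2100
  C_13 = (-0.15)(-0.10) − (1.00)(-0.25) = 0.2650
  C_21 = −[(-0.10)(0.65) − (0.00)(-0.10)] = 0.0650
  C_22 = (0.95)(0.65) − (0.00)(-0.25) = 0.6175
  C_23 = −[(0.95)(-0.10) − (-0.10)(-0.25)] = 0.1200
  C_31 = (-0.10)(-0.45) − (0.00)(1.00) = 0.0450
  C_32 = −[(0.95)(-0.45) − (0.00)(-0.15)] = 0.4275
  C_33 = (0.95)(1.00) − (-0.10)(-0.15) = 0.9350
det(I−A) = Σ_j (I−A)_1j·C_1j = (0.95)(0.6050) + (-0.10)(0.2100) + (0.00)(0.2650) = 0.55375
adj(I−A) = Cᵀ =
  [ 0.6050   0.0650   0.0450]
  [ 0.2100   0.6175   0.4275]
  [ 0.2650   0.1200   0.9350]
(I − A)⁻¹ = adj(I−A) / det(I−A) ≈
  [   1.0926     0.1174     0.0813]
  [   0.3792     1.1151     0.7720]
  [   0.4786     0.2167     1.6885]
Δx = (I − A)⁻¹ Δd with Δd having -75 in the Grain component and 0 elsewhere.
So Δx_B = L_BG · (-75), where L_BG = adj(I−A)_BG / det(I−A) = 0.2650 / 0.55375.
Δx_B = 0.2650 × (-75) / 0.55375 = -19.875 / 0.55375 ≈ -35.89.

Δx_B = -35.89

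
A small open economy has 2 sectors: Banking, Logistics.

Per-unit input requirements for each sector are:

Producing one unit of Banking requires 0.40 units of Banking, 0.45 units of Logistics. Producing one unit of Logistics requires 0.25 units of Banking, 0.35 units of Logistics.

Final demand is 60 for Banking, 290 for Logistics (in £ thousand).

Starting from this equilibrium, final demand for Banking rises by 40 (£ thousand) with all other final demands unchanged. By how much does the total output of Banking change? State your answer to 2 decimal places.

Δx_1 = 93.69

I − A =
  [   0.60    -0.25]
  [  -0.45     0.65]
det(I−A) = (0.60)(0.65) − (-0.25)(-0.45) = 0.2775
adj(I−A) = [[0.65, 0.25], [0.45, 0.60]]
(I − A)⁻¹ = adj(I−A) / det(I−A) ≈
  [   2.3423     0.9009]
  [   1.6216     2.1622]
Δx = (I − A)⁻¹ Δd with Δd having +40 in the Banking component and 0 elsewhere.
So Δx_1 = L_11 · (+40), where L_11 = adj(I−A)_11 / det(I−A) = 0.65 / 0.2775.
Δx_1 = 0.65 × (+40) / 0.2775 = 26.00 / 0.2775 ≈ 93.69.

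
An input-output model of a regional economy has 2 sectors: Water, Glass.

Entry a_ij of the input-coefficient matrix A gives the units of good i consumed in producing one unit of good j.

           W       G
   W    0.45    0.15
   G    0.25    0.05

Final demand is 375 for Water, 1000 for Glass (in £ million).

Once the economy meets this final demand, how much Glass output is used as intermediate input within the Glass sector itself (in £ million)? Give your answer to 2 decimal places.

z_GG = 66.37

I − A =
  [   0.55    -0.15]
  [  -0.25     0.95]
det(I−A) = (0.55)(0.95) − (-0.15)(-0.25) = 0.4850
adj(I−A) = [[0.95, 0.15], [0.25, 0.55]]
(I − A)⁻¹ = adj(I−A) / det(I−A) ≈
  [   1.9588     0.3093]
  [   0.5155     1.1340]
First solve x = (I − A)⁻¹ d = adj(I−A)·d / det(I−A); in particular x_G = (0.25·375 + 0.55·1000) / 0.4850 = 643.75 / 0.4850 ≈ 1327.3196.
Intermediate flow from G to G: z_GG = a_GG · x_G = 0.05 × 643.75 / 0.4850 = 32.1875 / 0.4850 ≈ 66.37.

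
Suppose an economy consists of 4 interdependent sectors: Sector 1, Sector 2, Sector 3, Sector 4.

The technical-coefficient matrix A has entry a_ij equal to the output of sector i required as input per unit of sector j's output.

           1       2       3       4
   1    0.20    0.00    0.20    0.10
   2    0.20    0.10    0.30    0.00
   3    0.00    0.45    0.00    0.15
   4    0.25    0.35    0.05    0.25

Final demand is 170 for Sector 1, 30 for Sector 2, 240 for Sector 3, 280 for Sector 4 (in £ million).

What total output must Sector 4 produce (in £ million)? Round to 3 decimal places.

x_4 = 673.525

I − A =
  [   0.80     0.00    -0.20    -0.10]
  [  -0.20     0.90    -0.30     0.00]
  [   0.00    -0.45     1.00    -0.15]
  [  -0.25    -0.35    -0.05     0.75]
Compute the cofactors C_ij = (−1)^(i+j)·(3×3 minor ij) of I−A; the adjugate is their transpose:
adj(I−A) = Cᵀ =
  [ 0.55125   0.11525   0.15000   0.10350]
  [ 0.15975   0.56150   0.20350   0.06200]
  [ 0.11175   0.30075   0.51050   0.11700]
  [ 0.26575   0.32050   0.17900   0.59400]
det(I−A) = Σ_j (I−A)_1j·C_1j = (0.80)(0.55125) + (0.00)(0.15975) + (-0.20)(0.11175) + (-0.10)(0.26575) = 0.392075
(I − A)⁻¹ = adj(I−A) / det(I−A) ≈
  [   1.4060     0.2939     0.3826     0.2640]
  [   0.4074     1.4321     0.5190     0.1581]
  [   0.2850     0.7671     1.3020     0.2984]
  [   0.6778     0.8174     0.4565     1.5150]
x = (I − A)⁻¹ d = adj(I−A)·d / det(I−A), with det(I−A) = 0.392075:
  x_1 = (0.55125·170 + 0.11525·30 + 0.15000·240 + 0.10350·280) / 0.392075 = 162.15 / 0.392075 ≈ 413.569
  x_2 = (0.15975·170 + 0.56150·30 + 0.20350·240 + 0.06200·280) / 0.392075 = 110.2025 / 0.392075 ≈ 281.075
  x_3 = (0.11175·170 + 0.30075·30 + 0.51050·240 + 0.11700·280) / 0.392075 = 183.30 / 0.392075 ≈ 467.513
  x_4 = (0.26575·170 + 0.32050·30 + 0.17900·240 + 0.59400·280) / 0.392075 = 264.0725 / 0.392075 ≈ 673.525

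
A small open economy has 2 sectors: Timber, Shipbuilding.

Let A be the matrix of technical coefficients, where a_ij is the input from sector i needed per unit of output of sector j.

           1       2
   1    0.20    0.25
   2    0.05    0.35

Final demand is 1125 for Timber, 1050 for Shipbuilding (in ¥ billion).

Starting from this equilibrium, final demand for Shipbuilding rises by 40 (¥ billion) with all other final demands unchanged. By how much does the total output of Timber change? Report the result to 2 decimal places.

I − A =
  [   0.80    -0.25]
  [  -0.05     0.65]
det(I−A) = (0.80)(0.65) − (-0.25)(-0.05) = 0.5075
adj(I−A) = [[0.65, 0.25], [0.05, 0.80]]
(I − A)⁻¹ = adj(I−A) / det(I−A) ≈
  [   1.2808     0.4926]
  [   0.0985     1.5764]
Δx = (I − A)⁻¹ Δd with Δd having +40 in the Shipbuilding component and 0 elsewhere.
So Δx_1 = L_12 · (+40), where L_12 = adj(I−A)_12 / det(I−A) = 0.25 / 0.5075.
Δx_1 = 0.25 × (+40) / 0.5075 = 10.00 / 0.5075 ≈ 19.70.

Δx_1 = 19.70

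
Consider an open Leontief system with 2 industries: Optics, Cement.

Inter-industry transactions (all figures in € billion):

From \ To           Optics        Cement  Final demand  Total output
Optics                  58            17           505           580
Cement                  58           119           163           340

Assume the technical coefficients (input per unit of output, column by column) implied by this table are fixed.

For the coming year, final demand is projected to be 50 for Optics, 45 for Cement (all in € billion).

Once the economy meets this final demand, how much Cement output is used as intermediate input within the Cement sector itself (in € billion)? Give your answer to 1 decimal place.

Technical coefficients a_ij = z_ij / X_j:
  a_OO = 58/580 = 0.10, a_CO = 58/580 = 0.10
  a_OC = 17/340 = 0.05, a_CC = 119/340 = 0.35
I − A =
  [   0.90    -0.05]
  [  -0.10     0.65]
det(I−A) = (0.90)(0.65) − (-0.05)(-0.10) = 0.5800
adj(I−A) = [[0.65, 0.05], [0.10, 0.90]]
(I − A)⁻¹ = adj(I−A) / det(I−A) ≈
  [   1.1207     0.0862]
  [   0.1724     1.5517]
First solve x = (I − A)⁻¹ d = adj(I−A)·d / det(I−A); in particular x_C = (0.10·50 + 0.90·45) / 0.5800 = 45.50 / 0.5800 ≈ 78.448.
Intermediate flow from C to C: z_CC = a_CC · x_C = 0.35 × 45.50 / 0.5800 = 15.925 / 0.5800 ≈ 27.5.

z_CC = 27.5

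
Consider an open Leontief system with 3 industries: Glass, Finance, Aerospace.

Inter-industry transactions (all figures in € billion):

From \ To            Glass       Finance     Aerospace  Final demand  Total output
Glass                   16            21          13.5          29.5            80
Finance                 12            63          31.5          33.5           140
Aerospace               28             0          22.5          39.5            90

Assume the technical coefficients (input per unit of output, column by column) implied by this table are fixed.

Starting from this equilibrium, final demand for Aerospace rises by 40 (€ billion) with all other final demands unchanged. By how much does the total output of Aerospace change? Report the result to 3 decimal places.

Δx_3 = 62.811

Technical coefficients a_ij = z_ij / X_j:
  a_11 = 16/80 = 0.20, a_21 = 12/80 = 0.15, a_31 = 28/80 = 0.35
  a_12 = 21/140 = 0.15, a_22 = 63/140 = 0.45, a_32 = 0/140 = 0.00
  a_13 = 13.5/90 = 0.15, a_23 = 31.5/90 = 0.35, a_33 = 22.5/90 = 0.25
I − A =
  [   0.80    -0.15    -0.15]
  [  -0.15     0.55    -0.35]
  [  -0.35     0.00     0.75]
Cofactors of I−A, C_ij = (−1)^(i+j)·(minor ij) (rows/columns in the sector order above):
  C_11 = (0.55)(0.75) − (-0.35)(0.00) = 0.4125
  C_12 = −[(-0.15)(0.75) − (-0.35)(-0.35)] = 0.2350
  C_13 = (-0.15)(0.00) − (0.55)(-0.35) = 0.1925
  C_21 = −[(-0.15)(0.75) − (-0.15)(0.00)] = 0.1125
  C_22 = (0.80)(0.75) − (-0.15)(-0.35) = 0.5475
  C_23 = −[(0.80)(0.00) − (-0.15)(-0.35)] = 0.0525
  C_31 = (-0.15)(-0.35) − (-0.15)(0.55) = 0.1350
  C_32 = −[(0.80)(-0.35) − (-0.15)(-0.15)] = 0.3025
  C_33 = (0.80)(0.55) − (-0.15)(-0.15) = 0.4175
det(I−A) = Σ_j (I−A)_1j·C_1j = (0.80)(0.4125) + (-0.15)(0.2350) + (-0.15)(0.1925) = 0.265875
adj(I−A) = Cᵀ =
  [ 0.4125   0.1125   0.1350]
  [ 0.2350   0.5475   0.3025]
  [ 0.1925   0.0525   0.4175]
(I − A)⁻¹ = adj(I−A) / det(I−A) ≈
  [   1.5515     0.4231     0.5078]
  [   0.8839     2.0592     1.1378]
  [   0.7240     0.1975     1.5703]
Δx = (I − A)⁻¹ Δd with Δd having +40 in the Aerospace component and 0 elsewhere.
So Δx_3 = L_33 · (+40), where L_33 = adj(I−A)_33 / det(I−A) = 0.4175 / 0.265875.
Δx_3 = 0.4175 × (+40) / 0.265875 = 16.70 / 0.265875 ≈ 62.811.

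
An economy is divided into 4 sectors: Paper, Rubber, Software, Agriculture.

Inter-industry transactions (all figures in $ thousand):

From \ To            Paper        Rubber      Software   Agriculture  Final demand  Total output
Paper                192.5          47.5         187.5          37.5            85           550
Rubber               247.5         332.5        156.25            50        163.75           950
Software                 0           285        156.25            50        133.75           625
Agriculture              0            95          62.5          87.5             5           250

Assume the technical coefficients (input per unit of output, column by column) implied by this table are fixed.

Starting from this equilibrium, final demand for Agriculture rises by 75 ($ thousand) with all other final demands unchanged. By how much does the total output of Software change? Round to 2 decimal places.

Technical coefficients a_ij = z_ij / X_j:
  a_11 = 192.5/550 = 0.35, a_21 = 247.5/550 = 0.45, a_31 = 0/550 = 0.00, a_41 = 0/550 = 0.00
  a_12 = 47.5/950 = 0.05, a_22 = 332.5/950 = 0.35, a_32 = 285/950 = 0.30, a_42 = 95/950 = 0.10
  a_13 = 187.5/625 = 0.30, a_23 = 156.25/625 = 0.25, a_33 = 156.25/625 = 0.25, a_43 = 62.5/625 = 0.10
  a_14 = 37.5/250 = 0.15, a_24 = 50/250 = 0.20, a_34 = 50/250 = 0.20, a_44 = 87.5/250 = 0.35
I − A =
  [   0.65    -0.05    -0.30    -0.15]
  [  -0.45     0.65    -0.25    -0.20]
  [   0.00    -0.30     0.75    -0.20]
  [   0.00    -0.10    -0.10     0.65]
Compute the cofactors C_ij = (−1)^(i+j)·(3×3 minor ij) of I−A; the adjugate is their transpose:
adj(I−A) = Cᵀ =
  [ 0.229125   0.103625   0.143375   0.128875]
  [ 0.210375   0.303875   0.213125   0.207625]
  [ 0.096750   0.139750   0.240250   0.139250]
  [ 0.047250   0.068250   0.069750   0.210750]
det(I−A) = Σ_j (I−A)_1j·C_1j = (0.65)(0.229125) + (-0.05)(0.210375) + (-0.30)(0.096750) + (-0.15)(0.047250) = 0.1023
(I − A)⁻¹ = adj(I−A) / det(I−A) ≈
  [   2.2397     1.0130     1.4015     1.2598]
  [   2.0565     2.9704     2.0833     2.0296]
  [   0.9457     1.3661     2.3485     1.3612]
  [   0.4619     0.6672     0.6818     2.0601]
Δx = (I − A)⁻¹ Δd with Δd having +75 in the Agriculture component and 0 elsewhere.
So Δx_3 = L_34 · (+75), where L_34 = adj(I−A)_34 / det(I−A) = 0.139250 / 0.1023.
Δx_3 = 0.139250 × (+75) / 0.1023 = 10.44375 / 0.1023 ≈ 102.09.

Δx_3 = 102.09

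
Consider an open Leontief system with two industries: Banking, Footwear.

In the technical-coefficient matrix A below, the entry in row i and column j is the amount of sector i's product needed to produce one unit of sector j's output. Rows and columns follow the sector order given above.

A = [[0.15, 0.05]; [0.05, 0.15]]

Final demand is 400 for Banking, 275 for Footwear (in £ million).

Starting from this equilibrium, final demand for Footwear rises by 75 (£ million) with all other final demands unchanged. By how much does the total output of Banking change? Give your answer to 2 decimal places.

I − A =
  [   0.85    -0.05]
  [  -0.05     0.85]
det(I−A) = (0.85)(0.85) − (-0.05)(-0.05) = 0.7200
adj(I−A) = [[0.85, 0.05], [0.05, 0.85]]
(I − A)⁻¹ = adj(I−A) / det(I−A) ≈
  [   1.1806     0.0694]
  [   0.0694     1.1806]
Δx = (I − A)⁻¹ Δd with Δd having +75 in the Footwear component and 0 elsewhere.
So Δx_B = L_BF · (+75), where L_BF = adj(I−A)_BF / det(I−A) = 0.05 / 0.7200.
Δx_B = 0.05 × (+75) / 0.7200 = 3.75 / 0.7200 ≈ 5.21.

Δx_B = 5.21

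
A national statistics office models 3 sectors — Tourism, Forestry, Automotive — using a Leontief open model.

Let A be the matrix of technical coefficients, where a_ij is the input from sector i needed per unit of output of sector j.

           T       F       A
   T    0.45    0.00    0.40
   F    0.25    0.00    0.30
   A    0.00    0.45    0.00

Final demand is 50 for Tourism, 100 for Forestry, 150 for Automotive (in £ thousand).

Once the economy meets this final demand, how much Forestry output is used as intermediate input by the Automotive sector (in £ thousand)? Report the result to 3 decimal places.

I − A =
  [   0.55     0.00    -0.40]
  [  -0.25     1.00    -0.30]
  [   0.00    -0.45     1.00]
Cofactors of I−A, C_ij = (−1)^(i+j)·(minor ij) (rows/columns in the sector order above):
  C_11 = (1.00)(1.00) − (-0.30)(-0.45) = 0.8650
  C_12 = −[(-0.25)(1.00) − (-0.30)(0.00)] = 0.2500
  C_13 = (-0.25)(-0.45) − (1.00)(0.00) = 0.1125
  C_21 = −[(0.00)(1.00) − (-0.40)(-0.45)] = 0.1800
  C_22 = (0.55)(1.00) − (-0.40)(0.00) = 0.5500
  C_23 = −[(0.55)(-0.45) − (0.00)(0.00)] = 0.2475
  C_31 = (0.00)(-0.30) − (-0.40)(1.00) = 0.4000
  C_32 = −[(0.55)(-0.30) − (-0.40)(-0.25)] = 0.2650
  C_33 = (0.55)(1.00) − (0.00)(-0.25) = 0.5500
det(I−A) = Σ_j (I−A)_1j·C_1j = (0.55)(0.8650) + (0.00)(0.2500) + (-0.40)(0.1125) = 0.43075
adj(I−A) = Cᵀ =
  [ 0.8650   0.1800   0.4000]
  [ 0.2500   0.5500   0.2650]
  [ 0.1125   0.2475   0.5500]
(I − A)⁻¹ = adj(I−A) / det(I−A) ≈
  [   2.0081     0.4179     0.9286]
  [   0.5804     1.2768     0.6152]
  [   0.2612     0.5746     1.2768]
First solve x = (I − A)⁻¹ d = adj(I−A)·d / det(I−A); in particular x_A = (0.1125·50 + 0.2475·100 + 0.5500·150) / 0.43075 = 112.875 / 0.43075 ≈ 262.04295.
Intermediate flow from F to A: z_FA = a_FA · x_A = 0.30 × 112.875 / 0.43075 = 33.8625 / 0.43075 ≈ 78.613.

z_FA = 78.613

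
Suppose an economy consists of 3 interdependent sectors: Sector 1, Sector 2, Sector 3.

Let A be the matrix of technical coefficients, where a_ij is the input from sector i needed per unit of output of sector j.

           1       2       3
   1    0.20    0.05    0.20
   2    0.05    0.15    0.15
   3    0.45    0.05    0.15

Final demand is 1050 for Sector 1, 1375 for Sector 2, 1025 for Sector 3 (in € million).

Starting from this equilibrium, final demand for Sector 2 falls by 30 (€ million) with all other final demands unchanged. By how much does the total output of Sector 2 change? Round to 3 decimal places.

I − A =
  [   0.80    -0.05    -0.20]
  [  -0.05     0.85    -0.15]
  [  -0.45    -0.05     0.85]
Cofactors of I−A, C_ij = (−1)^(i+j)·(minor ij) (rows/columns in the sector order above):
  C_11 = (0.85)(0.85) − (-0.15)(-0.05) = 0.7150
  C_12 = −[(-0.05)(0.85) − (-0.15)(-0.45)] = 0.1100
  C_13 = (-0.05)(-0.05) − (0.85)(-0.45) = 0.3850
  C_21 = −[(-0.05)(0.85) − (-0.20)(-0.05)] = 0.0525
  C_22 = (0.80)(0.85) − (-0.20)(-0.45) = 0.5900
  C_23 = −[(0.80)(-0.05) − (-0.05)(-0.45)] = 0.0625
  C_31 = (-0.05)(-0.15) − (-0.20)(0.85) = 0.1775
  C_32 = −[(0.80)(-0.15) − (-0.20)(-0.05)] = 0.1300
  C_33 = (0.80)(0.85) − (-0.05)(-0.05) = 0.6775
det(I−A) = Σ_j (I−A)_1j·C_1j = (0.80)(0.7150) + (-0.05)(0.1100) + (-0.20)(0.3850) = 0.4895
adj(I−A) = Cᵀ =
  [ 0.7150   0.0525   0.1775]
  [ 0.1100   0.5900   0.1300]
  [ 0.3850   0.0625   0.6775]
(I − A)⁻¹ = adj(I−A) / det(I−A) ≈
  [   1.4607     0.1073     0.3626]
  [   0.2247     1.2053     0.2656]
  [   0.7865     0.1277     1.3841]
Δx = (I − A)⁻¹ Δd with Δd having -30 in the Sector 2 component and 0 elsewhere.
So Δx_2 = L_22 · (-30), where L_22 = adj(I−A)_22 / det(I−A) = 0.5900 / 0.4895.
Δx_2 = 0.5900 × (-30) / 0.4895 = -17.70 / 0.4895 ≈ -36.159.

Δx_2 = -36.159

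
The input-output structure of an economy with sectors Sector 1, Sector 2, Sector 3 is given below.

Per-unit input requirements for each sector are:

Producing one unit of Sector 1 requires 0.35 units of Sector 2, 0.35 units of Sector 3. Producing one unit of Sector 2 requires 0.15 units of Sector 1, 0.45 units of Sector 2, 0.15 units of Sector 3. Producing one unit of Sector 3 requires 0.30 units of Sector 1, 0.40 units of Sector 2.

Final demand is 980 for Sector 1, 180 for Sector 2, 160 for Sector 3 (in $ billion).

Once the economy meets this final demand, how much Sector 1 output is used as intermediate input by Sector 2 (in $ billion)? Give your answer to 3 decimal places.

z_12 = 315.787

I − A =
  [   1.00    -0.15    -0.30]
  [  -0.35     0.55    -0.40]
  [  -0.35    -0.15     1.00]
Cofactors of I−A, C_ij = (−1)^(i+j)·(minor ij) (rows/columns in the sector order above):
  C_11 = (0.55)(1.00) − (-0.40)(-0.15) = 0.4900
  C_12 = −[(-0.35)(1.00) − (-0.40)(-0.35)] = 0.4900
  C_13 = (-0.35)(-0.15) − (0.55)(-0.35) = 0.2450
  C_21 = −[(-0.15)(1.00) − (-0.30)(-0.15)] = 0.1950
  C_22 = (1.00)(1.00) − (-0.30)(-0.35) = 0.8950
  C_23 = −[(1.00)(-0.15) − (-0.15)(-0.35)] = 0.2025
  C_31 = (-0.15)(-0.40) − (-0.30)(0.55) = 0.2250
  C_32 = −[(1.00)(-0.40) − (-0.30)(-0.35)] = 0.5050
  C_33 = (1.00)(0.55) − (-0.15)(-0.35) = 0.4975
det(I−A) = Σ_j (I−A)_1j·C_1j = (1.00)(0.4900) + (-0.15)(0.4900) + (-0.30)(0.2450) = 0.3430
adj(I−A) = Cᵀ =
  [ 0.4900   0.1950   0.2250]
  [ 0.4900   0.8950   0.5050]
  [ 0.2450   0.2025   0.4975]
(I − A)⁻¹ = adj(I−A) / det(I−A) ≈
  [   1.4286     0.5685     0.6560]
  [   1.4286     2.6093     1.4723]
  [   0.7143     0.5904     1.4504]
First solve x = (I − A)⁻¹ d = adj(I−A)·d / det(I−A); in particular x_2 = (0.4900·980 + 0.8950·180 + 0.5050·160) / 0.3430 = 722.10 / 0.3430 ≈ 2105.24781.
Intermediate flow from 1 to 2: z_12 = a_12 · x_2 = 0.15 × 722.10 / 0.3430 = 108.315 / 0.3430 ≈ 315.787.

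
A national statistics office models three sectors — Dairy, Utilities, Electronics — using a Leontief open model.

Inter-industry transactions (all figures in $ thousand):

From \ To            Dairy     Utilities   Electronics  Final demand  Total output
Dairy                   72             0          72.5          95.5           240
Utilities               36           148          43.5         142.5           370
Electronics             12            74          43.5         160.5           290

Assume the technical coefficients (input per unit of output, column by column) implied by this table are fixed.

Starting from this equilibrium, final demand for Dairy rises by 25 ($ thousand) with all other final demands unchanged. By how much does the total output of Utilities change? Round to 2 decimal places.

Technical coefficients a_ij = z_ij / X_j:
  a_DD = 72/240 = 0.30, a_UD = 36/240 = 0.15, a_ED = 12/240 = 0.05
  a_DU = 0/370 = 0.00, a_UU = 148/370 = 0.40, a_EU = 74/370 = 0.20
  a_DE = 72.5/290 = 0.25, a_UE = 43.5/290 = 0.15, a_EE = 43.5/290 = 0.15
I − A =
  [   0.70     0.00    -0.25]
  [  -0.15     0.60    -0.15]
  [  -0.05    -0.20     0.85]
Cofactors of I−A, C_ij = (−1)^(i+j)·(minor ij) (rows/columns in the sector order above):
  C_11 = (0.60)(0.85) − (-0.15)(-0.20) = 0.4800
  C_12 = −[(-0.15)(0.85) − (-0.15)(-0.05)] = 0.1350
  C_13 = (-0.15)(-0.20) − (0.60)(-0.05) = 0.0600
  C_21 = −[(0.00)(0.85) − (-0.25)(-0.20)] = 0.0500
  C_22 = (0.70)(0.85) − (-0.25)(-0.05) = 0.5825
  C_23 = −[(0.70)(-0.20) − (0.00)(-0.05)] = 0.1400
  C_31 = (0.00)(-0.15) − (-0.25)(0.60) = 0.1500
  C_32 = −[(0.70)(-0.15) − (-0.25)(-0.15)] = 0.1425
  C_33 = (0.70)(0.60) − (0.00)(-0.15) = 0.4200
det(I−A) = Σ_j (I−A)_1j·C_1j = (0.70)(0.4800) + (0.00)(0.1350) + (-0.25)(0.0600) = 0.3210
adj(I−A) = Cᵀ =
  [ 0.4800   0.0500   0.1500]
  [ 0.1350   0.5825   0.1425]
  [ 0.0600   0.1400   0.4200]
(I − A)⁻¹ = adj(I−A) / det(I−A) ≈
  [   1.4953     0.1558     0.4673]
  [   0.4206     1.8146     0.4439]
  [   0.1869     0.4361     1.3084]
Δx = (I − A)⁻¹ Δd with Δd having +25 in the Dairy component and 0 elsewhere.
So Δx_U = L_UD · (+25), where L_UD = adj(I−A)_UD / det(I−A) = 0.1350 / 0.3210.
Δx_U = 0.1350 × (+25) / 0.3210 = 3.375 / 0.3210 ≈ 10.51.

Δx_U = 10.51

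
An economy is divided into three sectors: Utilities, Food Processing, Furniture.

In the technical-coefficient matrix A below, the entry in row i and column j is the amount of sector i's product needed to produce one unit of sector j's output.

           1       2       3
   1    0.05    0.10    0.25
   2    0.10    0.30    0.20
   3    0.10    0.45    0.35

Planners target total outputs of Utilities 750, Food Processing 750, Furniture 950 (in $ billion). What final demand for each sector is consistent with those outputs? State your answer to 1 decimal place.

d_1 = 400.0, d_2 = 260.0, d_3 = 205.0

I − A =
  [   0.95    -0.10    -0.25]
  [  -0.10     0.70    -0.20]
  [  -0.10    -0.45     0.65]
d = (I − A) x:
  d_1 = (+0.95)·750 + (-0.10)·750 + (-0.25)·950 = 400.0
  d_2 = (-0.10)·750 + (+0.70)·750 + (-0.20)·950 = 260.0
  d_3 = (-0.10)·750 + (-0.45)·750 + (+0.65)·950 = 205.0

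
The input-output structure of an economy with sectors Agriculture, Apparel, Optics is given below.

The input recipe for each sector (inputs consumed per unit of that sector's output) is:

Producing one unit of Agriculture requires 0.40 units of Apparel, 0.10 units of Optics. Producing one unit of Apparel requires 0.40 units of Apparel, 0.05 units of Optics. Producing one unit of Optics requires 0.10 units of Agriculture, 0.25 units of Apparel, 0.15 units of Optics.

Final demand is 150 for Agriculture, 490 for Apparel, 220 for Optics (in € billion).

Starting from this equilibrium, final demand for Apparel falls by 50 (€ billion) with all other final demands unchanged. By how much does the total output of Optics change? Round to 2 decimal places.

Δx_3 = -5.11

I − A =
  [   1.00     0.00    -0.10]
  [  -0.40     0.60    -0.25]
  [  -0.10    -0.05     0.85]
Cofactors of I−A, C_ij = (−1)^(i+j)·(minor ij) (rows/columns in the sector order above):
  C_11 = (0.60)(0.85) − (-0.25)(-0.05) = 0.4975
  C_12 = −[(-0.40)(0.85) − (-0.25)(-0.10)] = 0.3650
  C_13 = (-0.40)(-0.05) − (0.60)(-0.10) = 0.0800
  C_21 = −[(0.00)(0.85) − (-0.10)(-0.05)] = 0.0050
  C_22 = (1.00)(0.85) − (-0.10)(-0.10) = 0.8400
  C_23 = −[(1.00)(-0.05) − (0.00)(-0.10)] = 0.0500
  C_31 = (0.00)(-0.25) − (-0.10)(0.60) = 0.0600
  C_32 = −[(1.00)(-0.25) − (-0.10)(-0.40)] = 0.2900
  C_33 = (1.00)(0.60) − (0.00)(-0.40) = 0.6000
det(I−A) = Σ_j (I−A)_1j·C_1j = (1.00)(0.4975) + (0.00)(0.3650) + (-0.10)(0.0800) = 0.4895
adj(I−A) = Cᵀ =
  [ 0.4975   0.0050   0.0600]
  [ 0.3650   0.8400   0.2900]
  [ 0.0800   0.0500   0.6000]
(I − A)⁻¹ = adj(I−A) / det(I−A) ≈
  [   1.0163     0.0102     0.1226]
  [   0.7457     1.7160     0.5924]
  [   0.1634     0.1021     1.2257]
Δx = (I − A)⁻¹ Δd with Δd having -50 in the Apparel component and 0 elsewhere.
So Δx_3 = L_32 · (-50), where L_32 = adj(I−A)_32 / det(I−A) = 0.0500 / 0.4895.
Δx_3 = 0.0500 × (-50) / 0.4895 = -2.50 / 0.4895 ≈ -5.11.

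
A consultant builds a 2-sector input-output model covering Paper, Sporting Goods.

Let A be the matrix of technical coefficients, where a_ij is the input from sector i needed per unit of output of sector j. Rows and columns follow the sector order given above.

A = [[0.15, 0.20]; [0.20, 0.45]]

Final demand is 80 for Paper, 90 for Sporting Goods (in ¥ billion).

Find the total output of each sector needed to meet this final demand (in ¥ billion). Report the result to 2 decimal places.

x_1 = 145.03, x_2 = 216.37

I − A =
  [   0.85    -0.20]
  [  -0.20     0.55]
det(I−A) = (0.85)(0.55) − (-0.20)(-0.20) = 0.4275
adj(I−A) = [[0.55, 0.20], [0.20, 0.85]]
(I − A)⁻¹ = adj(I−A) / det(I−A) ≈
  [   1.2865     0.4678]
  [   0.4678     1.9883]
x = (I − A)⁻¹ d = adj(I−A)·d / det(I−A), with det(I−A) = 0.4275:
  x_1 = (0.55·80 + 0.20·90) / 0.4275 = 62.00 / 0.4275 ≈ 145.03
  x_2 = (0.20·80 + 0.85·90) / 0.4275 = 92.50 / 0.4275 ≈ 216.37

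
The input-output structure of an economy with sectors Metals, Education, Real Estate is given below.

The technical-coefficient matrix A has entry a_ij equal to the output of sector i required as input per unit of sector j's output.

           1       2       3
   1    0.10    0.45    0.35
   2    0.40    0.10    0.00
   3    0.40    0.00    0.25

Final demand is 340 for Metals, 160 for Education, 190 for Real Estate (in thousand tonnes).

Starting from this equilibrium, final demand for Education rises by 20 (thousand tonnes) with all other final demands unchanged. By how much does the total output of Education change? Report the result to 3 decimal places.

I − A =
  [   0.90    -0.45    -0.35]
  [  -0.40     0.90     0.00]
  [  -0.40     0.00     0.75]
Cofactors of I−A, C_ij = (−1)^(i+j)·(minor ij) (rows/columns in the sector order above):
  C_11 = (0.90)(0.75) − (0.00)(0.00) = 0.6750
  C_12 = −[(-0.40)(0.75) − (0.00)(-0.40)] = 0.3000
  C_13 = (-0.40)(0.00) − (0.90)(-0.40) = 0.3600
  C_21 = −[(-0.45)(0.75) − (-0.35)(0.00)] = 0.3375
  C_22 = (0.90)(0.75) − (-0.35)(-0.40) = 0.5350
  C_23 = −[(0.90)(0.00) − (-0.45)(-0.40)] = 0.1800
  C_31 = (-0.45)(0.00) − (-0.35)(0.90) = 0.3150
  C_32 = −[(0.90)(0.00) − (-0.35)(-0.40)] = 0.1400
  C_33 = (0.90)(0.90) − (-0.45)(-0.40) = 0.6300
det(I−A) = Σ_j (I−A)_1j·C_1j = (0.90)(0.6750) + (-0.45)(0.3000) + (-0.35)(0.3600) = 0.3465
adj(I−A) = Cᵀ =
  [ 0.6750   0.3375   0.3150]
  [ 0.3000   0.5350   0.1400]
  [ 0.3600   0.1800   0.6300]
(I − A)⁻¹ = adj(I−A) / det(I−A) ≈
  [   1.9481     0.9740     0.9091]
  [   0.8658     1.5440     0.4040]
  [   1.0390     0.5195     1.8182]
Δx = (I − A)⁻¹ Δd with Δd having +20 in the Education component and 0 elsewhere.
So Δx_2 = L_22 · (+20), where L_22 = adj(I−A)_22 / det(I−A) = 0.5350 / 0.3465.
Δx_2 = 0.5350 × (+20) / 0.3465 = 10.70 / 0.3465 ≈ 30.880.

Δx_2 = 30.880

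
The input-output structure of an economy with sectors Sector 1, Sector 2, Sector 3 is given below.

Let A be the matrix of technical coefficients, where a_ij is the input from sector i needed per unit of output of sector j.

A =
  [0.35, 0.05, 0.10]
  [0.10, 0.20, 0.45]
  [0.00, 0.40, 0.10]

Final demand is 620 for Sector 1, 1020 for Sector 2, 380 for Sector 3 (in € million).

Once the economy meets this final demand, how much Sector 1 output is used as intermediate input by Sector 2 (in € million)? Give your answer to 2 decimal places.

I − A =
  [   0.65    -0.05    -0.10]
  [  -0.10     0.80    -0.45]
  [   0.00    -0.40     0.90]
Cofactors of I−A, C_ij = (−1)^(i+j)·(minor ij) (rows/columns in the sector order above):
  C_11 = (0.80)(0.90) − (-0.45)(-0.40) = 0.5400
  C_12 = −[(-0.10)(0.90) − (-0.45)(0.00)] = 0.0900
  C_13 = (-0.10)(-0.40) − (0.80)(0.00) = 0.0400
  C_21 = −[(-0.05)(0.90) − (-0.10)(-0.40)] = 0.0850
  C_22 = (0.65)(0.90) − (-0.10)(0.00) = 0.5850
  C_23 = −[(0.65)(-0.40) − (-0.05)(0.00)] = 0.2600
  C_31 = (-0.05)(-0.45) − (-0.10)(0.80) = 0.1025
  C_32 = −[(0.65)(-0.45) − (-0.10)(-0.10)] = 0.3025
  C_33 = (0.65)(0.80) − (-0.05)(-0.10) = 0.5150
det(I−A) = Σ_j (I−A)_1j·C_1j = (0.65)(0.5400) + (-0.05)(0.0900) + (-0.10)(0.0400) = 0.3425
adj(I−A) = Cᵀ =
  [ 0.5400   0.0850   0.1025]
  [ 0.0900   0.5850   0.3025]
  [ 0.0400   0.2600   0.5150]
(I − A)⁻¹ = adj(I−A) / det(I−A) ≈
  [   1.5766     0.2482     0.2993]
  [   0.2628     1.7080     0.8832]
  [   0.1168     0.7591     1.5036]
First solve x = (I − A)⁻¹ d = adj(I−A)·d / det(I−A); in particular x_2 = (0.0900·620 + 0.5850·1020 + 0.3025·380) / 0.3425 = 767.45 / 0.3425 ≈ 2240.7299.
Intermediate flow from 1 to 2: z_12 = a_12 · x_2 = 0.05 × 767.45 / 0.3425 = 38.3725 / 0.3425 ≈ 112.04.

z_12 = 112.04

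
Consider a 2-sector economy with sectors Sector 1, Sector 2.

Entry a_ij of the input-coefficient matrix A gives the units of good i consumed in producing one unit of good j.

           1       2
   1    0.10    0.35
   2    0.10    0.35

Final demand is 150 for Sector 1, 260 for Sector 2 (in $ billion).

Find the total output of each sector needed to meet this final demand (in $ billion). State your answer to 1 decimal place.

I − A =
  [   0.90    -0.35]
  [  -0.10     0.65]
det(I−A) = (0.90)(0.65) − (-0.35)(-0.10) = 0.5500
adj(I−A) = [[0.65, 0.35], [0.10, 0.90]]
(I − A)⁻¹ = adj(I−A) / det(I−A) ≈
  [   1.1818     0.6364]
  [   0.1818     1.6364]
x = (I − A)⁻¹ d = adj(I−A)·d / det(I−A), with det(I−A) = 0.5500:
  x_1 = (0.65·150 + 0.35·260) / 0.5500 = 188.50 / 0.5500 ≈ 342.7
  x_2 = (0.10·150 + 0.90·260) / 0.5500 = 249.00 / 0.5500 ≈ 452.7

x_1 = 342.7, x_2 = 452.7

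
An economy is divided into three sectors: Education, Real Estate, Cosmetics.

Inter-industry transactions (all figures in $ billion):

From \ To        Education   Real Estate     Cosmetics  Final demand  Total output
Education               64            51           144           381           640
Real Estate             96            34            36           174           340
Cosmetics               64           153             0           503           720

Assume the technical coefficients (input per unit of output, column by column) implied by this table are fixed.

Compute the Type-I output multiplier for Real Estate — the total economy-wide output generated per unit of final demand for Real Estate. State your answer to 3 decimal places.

m_R = 2.095

Technical coefficients a_ij = z_ij / X_j:
  a_EE = 64/640 = 0.10, a_RE = 96/640 = 0.15, a_CE = 64/640 = 0.10
  a_ER = 51/340 = 0.15, a_RR = 34/340 = 0.10, a_CR = 153/340 = 0.45
  a_EC = 144/720 = 0.20, a_RC = 36/720 = 0.05, a_CC = 0/720 = 0.00
I − A =
  [   0.90    -0.15    -0.20]
  [  -0.15     0.90    -0.05]
  [  -0.10    -0.45     1.00]
Cofactors of I−A, C_ij = (−1)^(i+j)·(minor ij) (rows/columns in the sector order above):
  C_11 = (0.90)(1.00) − (-0.05)(-0.45) = 0.8775
  C_12 = −[(-0.15)(1.00) − (-0.05)(-0.10)] = 0.1550
  C_13 = (-0.15)(-0.45) − (0.90)(-0.10) = 0.1575
  C_21 = −[(-0.15)(1.00) − (-0.20)(-0.45)] = 0.2400
  C_22 = (0.90)(1.00) − (-0.20)(-0.10) = 0.8800
  C_23 = −[(0.90)(-0.45) − (-0.15)(-0.10)] = 0.4200
  C_31 = (-0.15)(-0.05) − (-0.20)(0.90) = 0.1875
  C_32 = −[(0.90)(-0.05) − (-0.20)(-0.15)] = 0.0750
  C_33 = (0.90)(0.90) − (-0.15)(-0.15) = 0.7875
det(I−A) = Σ_j (I−A)_1j·C_1j = (0.90)(0.8775) + (-0.15)(0.1550) + (-0.20)(0.1575) = 0.7350
adj(I−A) = Cᵀ =
  [ 0.8775   0.2400   0.1875]
  [ 0.1550   0.8800   0.0750]
  [ 0.1575   0.4200   0.7875]
(I − A)⁻¹ = adj(I−A) / det(I−A) ≈
  [   1.1939     0.3265     0.2551]
  [   0.2109     1.1973     0.1020]
  [   0.2143     0.5714     1.0714]
The output multiplier for sector j is the column-j sum of the Leontief inverse (I − A)⁻¹ = adj(I−A) / det(I−A).
Column R of adj(I−A): (0.2400, 0.8800, 0.4200); det(I−A) = 0.7350.
m_R = (0.2400 + 0.8800 + 0.4200) / 0.7350 = 1.54 / 0.7350 ≈ 2.095.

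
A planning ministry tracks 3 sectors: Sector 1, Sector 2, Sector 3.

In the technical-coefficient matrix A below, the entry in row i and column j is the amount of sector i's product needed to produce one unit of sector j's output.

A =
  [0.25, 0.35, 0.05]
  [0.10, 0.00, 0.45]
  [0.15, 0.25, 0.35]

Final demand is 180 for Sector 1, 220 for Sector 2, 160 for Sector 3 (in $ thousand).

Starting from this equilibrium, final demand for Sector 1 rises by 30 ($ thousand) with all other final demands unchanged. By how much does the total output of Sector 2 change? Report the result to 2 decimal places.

I − A =
  [   0.75    -0.35    -0.05]
  [  -0.10     1.00    -0.45]
  [  -0.15    -0.25     0.65]
Cofactors of I−A, C_ij = (−1)^(i+j)·(minor ij) (rows/columns in the sector order above):
  C_11 = (1.00)(0.65) − (-0.45)(-0.25) = 0.5375
  C_12 = −[(-0.10)(0.65) − (-0.45)(-0.15)] = 0.1325
  C_13 = (-0.10)(-0.25) − (1.00)(-0.15) = 0.1750
  C_21 = −[(-0.35)(0.65) − (-0.05)(-0.25)] = 0.2400
  C_22 = (0.75)(0.65) − (-0.05)(-0.15) = 0.4800
  C_23 = −[(0.75)(-0.25) − (-0.35)(-0.15)] = 0.2400
  C_31 = (-0.35)(-0.45) − (-0.05)(1.00) = 0.2075
  C_32 = −[(0.75)(-0.45) − (-0.05)(-0.10)] = 0.3425
  C_33 = (0.75)(1.00) − (-0.35)(-0.10) = 0.7150
det(I−A) = Σ_j (I−A)_1j·C_1j = (0.75)(0.5375) + (-0.35)(0.1325) + (-0.05)(0.1750) = 0.3480
adj(I−A) = Cᵀ =
  [ 0.5375   0.2400   0.2075]
  [ 0.1325   0.4800   0.3425]
  [ 0.1750   0.2400   0.7150]
(I − A)⁻¹ = adj(I−A) / det(I−A) ≈
  [   1.5445     0.6897     0.5963]
  [   0.3807     1.3793     0.9842]
  [   0.5029     0.6897     2.0546]
Δx = (I − A)⁻¹ Δd with Δd having +30 in the Sector 1 component and 0 elsewhere.
So Δx_2 = L_21 · (+30), where L_21 = adj(I−A)_21 / det(I−A) = 0.1325 / 0.3480.
Δx_2 = 0.1325 × (+30) / 0.3480 = 3.975 / 0.3480 ≈ 11.42.

Δx_2 = 11.42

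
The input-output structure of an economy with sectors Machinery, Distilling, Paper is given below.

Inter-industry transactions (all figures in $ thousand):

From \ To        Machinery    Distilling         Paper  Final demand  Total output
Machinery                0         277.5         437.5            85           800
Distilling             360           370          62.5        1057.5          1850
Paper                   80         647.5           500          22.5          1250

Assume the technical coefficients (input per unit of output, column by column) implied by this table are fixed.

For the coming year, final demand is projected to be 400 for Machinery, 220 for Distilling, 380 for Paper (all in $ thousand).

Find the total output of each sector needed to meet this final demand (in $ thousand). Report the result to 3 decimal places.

x_1 = 1008.503, x_2 = 926.137, x_3 = 1341.664

Technical coefficients a_ij = z_ij / X_j:
  a_11 = 0/800 = 0.00, a_21 = 360/800 = 0.45, a_31 = 80/800 = 0.10
  a_12 = 277.5/1850 = 0.15, a_22 = 370/1850 = 0.20, a_32 = 647.5/1850 = 0.35
  a_13 = 437.5/1250 = 0.35, a_23 = 62.5/1250 = 0.05, a_33 = 500/1250 = 0.40
I − A =
  [   1.00    -0.15    -0.35]
  [  -0.45     0.80    -0.05]
  [  -0.10    -0.35     0.60]
Cofactors of I−A, C_ij = (−1)^(i+j)·(minor ij) (rows/columns in the sector order above):
  C_11 = (0.80)(0.60) − (-0.05)(-0.35) = 0.4625
  C_12 = −[(-0.45)(0.60) − (-0.05)(-0.10)] = 0.2750
  C_13 = (-0.45)(-0.35) − (0.80)(-0.10) = 0.2375
  C_21 = −[(-0.15)(0.60) − (-0.35)(-0.35)] = 0.2125
  C_22 = (1.00)(0.60) − (-0.35)(-0.10) = 0.5650
  C_23 = −[(1.00)(-0.35) − (-0.15)(-0.10)] = 0.3650
  C_31 = (-0.15)(-0.05) − (-0.35)(0.80) = 0.2875
  C_32 = −[(1.00)(-0.05) − (-0.35)(-0.45)] = 0.2075
  C_33 = (1.00)(0.80) − (-0.15)(-0.45) = 0.7325
det(I−A) = Σ_j (I−A)_1j·C_1j = (1.00)(0.4625) + (-0.15)(0.2750) + (-0.35)(0.2375) = 0.338125
adj(I−A) = Cᵀ =
  [ 0.4625   0.2125   0.2875]
  [ 0.2750   0.5650   0.2075]
  [ 0.2375   0.3650   0.7325]
(I − A)⁻¹ = adj(I−A) / det(I−A) ≈
  [   1.3678     0.6285     0.8503]
  [   0.8133     1.6710     0.6137]
  [   0.7024     1.0795     2.1664]
x = (I − A)⁻¹ d = adj(I−A)·d / det(I−A), with det(I−A) = 0.338125:
  x_1 = (0.4625·400 + 0.2125·220 + 0.2875·380) / 0.338125 = 341.00 / 0.338125 ≈ 1008.503
  x_2 = (0.2750·400 + 0.5650·220 + 0.2075·380) / 0.338125 = 313.15 / 0.338125 ≈ 926.137
  x_3 = (0.2375·400 + 0.3650·220 + 0.7325·380) / 0.338125 = 453.65 / 0.338125 ≈ 1341.664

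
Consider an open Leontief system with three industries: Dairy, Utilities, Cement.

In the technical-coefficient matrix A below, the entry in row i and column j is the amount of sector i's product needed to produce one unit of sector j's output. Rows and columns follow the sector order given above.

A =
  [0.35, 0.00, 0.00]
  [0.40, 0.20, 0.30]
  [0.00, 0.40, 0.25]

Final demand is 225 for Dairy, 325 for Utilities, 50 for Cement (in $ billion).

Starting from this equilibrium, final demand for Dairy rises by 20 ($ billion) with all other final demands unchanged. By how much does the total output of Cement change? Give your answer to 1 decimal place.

Δx_3 = 10.3

I − A =
  [   0.65     0.00     0.00]
  [  -0.40     0.80    -0.30]
  [   0.00    -0.40     0.75]
Cofactors of I−A, C_ij = (−1)^(i+j)·(minor ij) (rows/columns in the sector order above):
  C_11 = (0.80)(0.75) − (-0.30)(-0.40) = 0.4800
  C_12 = −[(-0.40)(0.75) − (-0.30)(0.00)] = 0.3000
  C_13 = (-0.40)(-0.40) − (0.80)(0.00) = 0.1600
  C_21 = −[(0.00)(0.75) − (0.00)(-0.40)] = 0.0000
  C_22 = (0.65)(0.75) − (0.00)(0.00) = 0.4875
  C_23 = −[(0.65)(-0.40) − (0.00)(0.00)] = 0.2600
  C_31 = (0.00)(-0.30) − (0.00)(0.80) = 0.0000
  C_32 = −[(0.65)(-0.30) − (0.00)(-0.40)] = 0.1950
  C_33 = (0.65)(0.80) − (0.00)(-0.40) = 0.5200
det(I−A) = Σ_j (I−A)_1j·C_1j = (0.65)(0.4800) + (0.00)(0.3000) + (0.00)(0.1600) = 0.3120
adj(I−A) = Cᵀ =
  [ 0.4800   0.0000   0.0000]
  [ 0.3000   0.4875   0.1950]
  [ 0.1600   0.2600   0.5200]
(I − A)⁻¹ = adj(I−A) / det(I−A) ≈
  [   1.5385     0.0000     0.0000]
  [   0.9615     1.5625     0.6250]
  [   0.5128     0.8333     1.6667]
Δx = (I − A)⁻¹ Δd with Δd having +20 in the Dairy component and 0 elsewhere.
So Δx_3 = L_31 · (+20), where L_31 = adj(I−A)_31 / det(I−A) = 0.1600 / 0.3120.
Δx_3 = 0.1600 × (+20) / 0.3120 = 3.20 / 0.3120 ≈ 10.3.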